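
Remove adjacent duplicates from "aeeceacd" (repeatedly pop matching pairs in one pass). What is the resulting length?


Input: aeeceacd
Stack-based adjacent duplicate removal:
  Read 'a': push. Stack: a
  Read 'e': push. Stack: ae
  Read 'e': matches stack top 'e' => pop. Stack: a
  Read 'c': push. Stack: ac
  Read 'e': push. Stack: ace
  Read 'a': push. Stack: acea
  Read 'c': push. Stack: aceac
  Read 'd': push. Stack: aceacd
Final stack: "aceacd" (length 6)

6


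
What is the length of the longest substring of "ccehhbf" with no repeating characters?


Input: "ccehhbf"
Sliding window (track last position of each char):
  Position 0 ('c'): window [0,0] length 1 -- new best
  Position 1 ('c'): repeat (last at 0), move window start to 1
  Position 1 ('c'): window [1,1] length 1
  Position 2 ('e'): window [1,2] length 2 -- new best
  Position 3 ('h'): window [1,3] length 3 -- new best
  Position 4 ('h'): repeat (last at 3), move window start to 4
  Position 4 ('h'): window [4,4] length 1
  Position 5 ('b'): window [4,5] length 2
  Position 6 ('f'): window [4,6] length 3
Longest substring with no repeats: "ceh" with length 3

3


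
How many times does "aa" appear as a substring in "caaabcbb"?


Searching for "aa" in "caaabcbb"
Scanning each position:
  Position 0: "ca" => no
  Position 1: "aa" => MATCH
  Position 2: "aa" => MATCH
  Position 3: "ab" => no
  Position 4: "bc" => no
  Position 5: "cb" => no
  Position 6: "bb" => no
Total occurrences: 2

2


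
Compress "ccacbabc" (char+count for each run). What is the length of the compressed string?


Input: ccacbabc
Runs:
  'c' x 2 => "c2"
  'a' x 1 => "a1"
  'c' x 1 => "c1"
  'b' x 1 => "b1"
  'a' x 1 => "a1"
  'b' x 1 => "b1"
  'c' x 1 => "c1"
Compressed: "c2a1c1b1a1b1c1"
Compressed length: 14

14


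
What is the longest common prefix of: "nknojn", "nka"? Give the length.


Words: nknojn, nka
  Position 0: all 'n' => match
  Position 1: all 'k' => match
  Position 2: ('n', 'a') => mismatch, stop
LCP = "nk" (length 2)

2


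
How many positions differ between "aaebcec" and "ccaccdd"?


Comparing "aaebcec" and "ccaccdd" position by position:
  Position 0: 'a' vs 'c' => DIFFER
  Position 1: 'a' vs 'c' => DIFFER
  Position 2: 'e' vs 'a' => DIFFER
  Position 3: 'b' vs 'c' => DIFFER
  Position 4: 'c' vs 'c' => same
  Position 5: 'e' vs 'd' => DIFFER
  Position 6: 'c' vs 'd' => DIFFER
Positions that differ: 6

6


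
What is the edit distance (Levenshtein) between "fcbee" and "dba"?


Computing edit distance: "fcbee" -> "dba"
DP table:
           d    b    a
      0    1    2    3
  f   1    1    2    3
  c   2    2    2    3
  b   3    3    2    3
  e   4    4    3    3
  e   5    5    4    4
Edit distance = dp[5][3] = 4

4


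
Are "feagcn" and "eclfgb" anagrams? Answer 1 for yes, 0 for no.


Strings: "feagcn", "eclfgb"
Sorted first:  acefgn
Sorted second: bcefgl
Differ at position 0: 'a' vs 'b' => not anagrams

0


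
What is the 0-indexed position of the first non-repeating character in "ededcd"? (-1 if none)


Input: ededcd
Character frequencies:
  'c': 1
  'd': 3
  'e': 2
Scanning left to right for freq == 1:
  Position 0 ('e'): freq=2, skip
  Position 1 ('d'): freq=3, skip
  Position 2 ('e'): freq=2, skip
  Position 3 ('d'): freq=3, skip
  Position 4 ('c'): unique! => answer = 4

4


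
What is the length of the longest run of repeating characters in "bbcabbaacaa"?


Input: "bbcabbaacaa"
Scanning for longest run:
  Position 1 ('b'): continues run of 'b', length=2
  Position 2 ('c'): new char, reset run to 1
  Position 3 ('a'): new char, reset run to 1
  Position 4 ('b'): new char, reset run to 1
  Position 5 ('b'): continues run of 'b', length=2
  Position 6 ('a'): new char, reset run to 1
  Position 7 ('a'): continues run of 'a', length=2
  Position 8 ('c'): new char, reset run to 1
  Position 9 ('a'): new char, reset run to 1
  Position 10 ('a'): continues run of 'a', length=2
Longest run: 'b' with length 2

2


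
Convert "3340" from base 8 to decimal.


Input: "3340" in base 8
Positional expansion:
  Digit '3' (value 3) x 8^3 = 1536
  Digit '3' (value 3) x 8^2 = 192
  Digit '4' (value 4) x 8^1 = 32
  Digit '0' (value 0) x 8^0 = 0
Sum = 1760

1760


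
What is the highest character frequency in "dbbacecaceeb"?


Input: dbbacecaceeb
Character counts:
  'a': 2
  'b': 3
  'c': 3
  'd': 1
  'e': 3
Maximum frequency: 3

3


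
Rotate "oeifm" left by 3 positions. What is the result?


Input: "oeifm", rotate left by 3
First 3 characters: "oei"
Remaining characters: "fm"
Concatenate remaining + first: "fm" + "oei" = "fmoei"

fmoei


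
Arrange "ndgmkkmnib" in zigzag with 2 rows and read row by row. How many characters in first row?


Zigzag "ndgmkkmnib" into 2 rows:
Placing characters:
  'n' => row 0
  'd' => row 1
  'g' => row 0
  'm' => row 1
  'k' => row 0
  'k' => row 1
  'm' => row 0
  'n' => row 1
  'i' => row 0
  'b' => row 1
Rows:
  Row 0: "ngkmi"
  Row 1: "dmknb"
First row length: 5

5


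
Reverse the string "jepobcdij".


Input: jepobcdij
Reading characters right to left:
  Position 8: 'j'
  Position 7: 'i'
  Position 6: 'd'
  Position 5: 'c'
  Position 4: 'b'
  Position 3: 'o'
  Position 2: 'p'
  Position 1: 'e'
  Position 0: 'j'
Reversed: jidcbopej

jidcbopej


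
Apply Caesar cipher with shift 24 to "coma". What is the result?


Caesar cipher: shift "coma" by 24
  'c' (pos 2) + 24 = pos 0 = 'a'
  'o' (pos 14) + 24 = pos 12 = 'm'
  'm' (pos 12) + 24 = pos 10 = 'k'
  'a' (pos 0) + 24 = pos 24 = 'y'
Result: amky

amky


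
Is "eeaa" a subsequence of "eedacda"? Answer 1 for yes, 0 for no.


Check if "eeaa" is a subsequence of "eedacda"
Greedy scan:
  Position 0 ('e'): matches sub[0] = 'e'
  Position 1 ('e'): matches sub[1] = 'e'
  Position 2 ('d'): no match needed
  Position 3 ('a'): matches sub[2] = 'a'
  Position 4 ('c'): no match needed
  Position 5 ('d'): no match needed
  Position 6 ('a'): matches sub[3] = 'a'
All 4 characters matched => is a subsequence

1


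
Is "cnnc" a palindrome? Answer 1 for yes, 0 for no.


Input: cnnc
Reversed: cnnc
  Compare pos 0 ('c') with pos 3 ('c'): match
  Compare pos 1 ('n') with pos 2 ('n'): match
Result: palindrome

1


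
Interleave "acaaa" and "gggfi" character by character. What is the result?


Interleaving "acaaa" and "gggfi":
  Position 0: 'a' from first, 'g' from second => "ag"
  Position 1: 'c' from first, 'g' from second => "cg"
  Position 2: 'a' from first, 'g' from second => "ag"
  Position 3: 'a' from first, 'f' from second => "af"
  Position 4: 'a' from first, 'i' from second => "ai"
Result: agcgagafai

agcgagafai


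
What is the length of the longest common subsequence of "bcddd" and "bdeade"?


LCS of "bcddd" and "bdeade"
DP table:
           b    d    e    a    d    e
      0    0    0    0    0    0    0
  b   0    1    1    1    1    1    1
  c   0    1    1    1    1    1    1
  d   0    1    2    2    2    2    2
  d   0    1    2    2    2    3    3
  d   0    1    2    2    2    3    3
LCS length = dp[5][6] = 3

3


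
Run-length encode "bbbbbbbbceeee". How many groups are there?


Input: bbbbbbbbceeee
Scanning for consecutive runs:
  Group 1: 'b' x 8 (positions 0-7)
  Group 2: 'c' x 1 (positions 8-8)
  Group 3: 'e' x 4 (positions 9-12)
Total groups: 3

3


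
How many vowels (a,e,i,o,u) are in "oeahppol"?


Input: oeahppol
Checking each character:
  'o' at position 0: vowel (running total: 1)
  'e' at position 1: vowel (running total: 2)
  'a' at position 2: vowel (running total: 3)
  'h' at position 3: consonant
  'p' at position 4: consonant
  'p' at position 5: consonant
  'o' at position 6: vowel (running total: 4)
  'l' at position 7: consonant
Total vowels: 4

4


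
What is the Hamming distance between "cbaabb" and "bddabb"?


Comparing "cbaabb" and "bddabb" position by position:
  Position 0: 'c' vs 'b' => differ
  Position 1: 'b' vs 'd' => differ
  Position 2: 'a' vs 'd' => differ
  Position 3: 'a' vs 'a' => same
  Position 4: 'b' vs 'b' => same
  Position 5: 'b' vs 'b' => same
Total differences (Hamming distance): 3

3


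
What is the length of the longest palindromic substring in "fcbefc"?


Input: "fcbefc"
Checking substrings for palindromes:
  No multi-char palindromic substrings found
Longest palindromic substring: "f" with length 1

1


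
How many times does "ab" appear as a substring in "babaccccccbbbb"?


Searching for "ab" in "babaccccccbbbb"
Scanning each position:
  Position 0: "ba" => no
  Position 1: "ab" => MATCH
  Position 2: "ba" => no
  Position 3: "ac" => no
  Position 4: "cc" => no
  Position 5: "cc" => no
  Position 6: "cc" => no
  Position 7: "cc" => no
  Position 8: "cc" => no
  Position 9: "cb" => no
  Position 10: "bb" => no
  Position 11: "bb" => no
  Position 12: "bb" => no
Total occurrences: 1

1


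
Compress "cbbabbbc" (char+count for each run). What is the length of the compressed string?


Input: cbbabbbc
Runs:
  'c' x 1 => "c1"
  'b' x 2 => "b2"
  'a' x 1 => "a1"
  'b' x 3 => "b3"
  'c' x 1 => "c1"
Compressed: "c1b2a1b3c1"
Compressed length: 10

10


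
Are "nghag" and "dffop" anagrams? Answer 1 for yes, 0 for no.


Strings: "nghag", "dffop"
Sorted first:  agghn
Sorted second: dffop
Differ at position 0: 'a' vs 'd' => not anagrams

0


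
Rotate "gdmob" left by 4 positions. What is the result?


Input: "gdmob", rotate left by 4
First 4 characters: "gdmo"
Remaining characters: "b"
Concatenate remaining + first: "b" + "gdmo" = "bgdmo"

bgdmo


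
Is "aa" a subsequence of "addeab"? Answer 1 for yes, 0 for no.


Check if "aa" is a subsequence of "addeab"
Greedy scan:
  Position 0 ('a'): matches sub[0] = 'a'
  Position 1 ('d'): no match needed
  Position 2 ('d'): no match needed
  Position 3 ('e'): no match needed
  Position 4 ('a'): matches sub[1] = 'a'
  Position 5 ('b'): no match needed
All 2 characters matched => is a subsequence

1


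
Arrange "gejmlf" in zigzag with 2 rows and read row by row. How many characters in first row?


Zigzag "gejmlf" into 2 rows:
Placing characters:
  'g' => row 0
  'e' => row 1
  'j' => row 0
  'm' => row 1
  'l' => row 0
  'f' => row 1
Rows:
  Row 0: "gjl"
  Row 1: "emf"
First row length: 3

3


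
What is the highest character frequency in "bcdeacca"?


Input: bcdeacca
Character counts:
  'a': 2
  'b': 1
  'c': 3
  'd': 1
  'e': 1
Maximum frequency: 3

3


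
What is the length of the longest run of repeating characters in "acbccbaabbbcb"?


Input: "acbccbaabbbcb"
Scanning for longest run:
  Position 1 ('c'): new char, reset run to 1
  Position 2 ('b'): new char, reset run to 1
  Position 3 ('c'): new char, reset run to 1
  Position 4 ('c'): continues run of 'c', length=2
  Position 5 ('b'): new char, reset run to 1
  Position 6 ('a'): new char, reset run to 1
  Position 7 ('a'): continues run of 'a', length=2
  Position 8 ('b'): new char, reset run to 1
  Position 9 ('b'): continues run of 'b', length=2
  Position 10 ('b'): continues run of 'b', length=3
  Position 11 ('c'): new char, reset run to 1
  Position 12 ('b'): new char, reset run to 1
Longest run: 'b' with length 3

3


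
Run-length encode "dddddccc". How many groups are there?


Input: dddddccc
Scanning for consecutive runs:
  Group 1: 'd' x 5 (positions 0-4)
  Group 2: 'c' x 3 (positions 5-7)
Total groups: 2

2


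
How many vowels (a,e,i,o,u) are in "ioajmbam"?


Input: ioajmbam
Checking each character:
  'i' at position 0: vowel (running total: 1)
  'o' at position 1: vowel (running total: 2)
  'a' at position 2: vowel (running total: 3)
  'j' at position 3: consonant
  'm' at position 4: consonant
  'b' at position 5: consonant
  'a' at position 6: vowel (running total: 4)
  'm' at position 7: consonant
Total vowels: 4

4


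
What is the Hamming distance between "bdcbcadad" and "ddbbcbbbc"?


Comparing "bdcbcadad" and "ddbbcbbbc" position by position:
  Position 0: 'b' vs 'd' => differ
  Position 1: 'd' vs 'd' => same
  Position 2: 'c' vs 'b' => differ
  Position 3: 'b' vs 'b' => same
  Position 4: 'c' vs 'c' => same
  Position 5: 'a' vs 'b' => differ
  Position 6: 'd' vs 'b' => differ
  Position 7: 'a' vs 'b' => differ
  Position 8: 'd' vs 'c' => differ
Total differences (Hamming distance): 6

6


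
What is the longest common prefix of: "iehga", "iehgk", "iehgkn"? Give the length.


Words: iehga, iehgk, iehgkn
  Position 0: all 'i' => match
  Position 1: all 'e' => match
  Position 2: all 'h' => match
  Position 3: all 'g' => match
  Position 4: ('a', 'k', 'k') => mismatch, stop
LCP = "iehg" (length 4)

4


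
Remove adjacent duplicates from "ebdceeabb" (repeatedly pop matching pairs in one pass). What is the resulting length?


Input: ebdceeabb
Stack-based adjacent duplicate removal:
  Read 'e': push. Stack: e
  Read 'b': push. Stack: eb
  Read 'd': push. Stack: ebd
  Read 'c': push. Stack: ebdc
  Read 'e': push. Stack: ebdce
  Read 'e': matches stack top 'e' => pop. Stack: ebdc
  Read 'a': push. Stack: ebdca
  Read 'b': push. Stack: ebdcab
  Read 'b': matches stack top 'b' => pop. Stack: ebdca
Final stack: "ebdca" (length 5)

5


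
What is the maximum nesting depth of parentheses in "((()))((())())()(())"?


Input: "((()))((())())()(())"
Tracking depth:
  Position 0 '(': depth becomes 1
  Position 1 '(': depth becomes 2
  Position 2 '(': depth becomes 3
  Position 3 ')': depth becomes 2
  Position 4 ')': depth becomes 1
  Position 5 ')': depth becomes 0
  Position 6 '(': depth becomes 1
  Position 7 '(': depth becomes 2
  Position 8 '(': depth becomes 3
  Position 9 ')': depth becomes 2
  Position 10 ')': depth becomes 1
  Position 11 '(': depth becomes 2
  Position 12 ')': depth becomes 1
  Position 13 ')': depth becomes 0
  Position 14 '(': depth becomes 1
  Position 15 ')': depth becomes 0
  Position 16 '(': depth becomes 1
  Position 17 '(': depth becomes 2
  Position 18 ')': depth becomes 1
  Position 19 ')': depth becomes 0
Maximum depth reached: 3

3


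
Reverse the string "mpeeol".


Input: mpeeol
Reading characters right to left:
  Position 5: 'l'
  Position 4: 'o'
  Position 3: 'e'
  Position 2: 'e'
  Position 1: 'p'
  Position 0: 'm'
Reversed: loeepm

loeepm


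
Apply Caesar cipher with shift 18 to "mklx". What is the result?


Caesar cipher: shift "mklx" by 18
  'm' (pos 12) + 18 = pos 4 = 'e'
  'k' (pos 10) + 18 = pos 2 = 'c'
  'l' (pos 11) + 18 = pos 3 = 'd'
  'x' (pos 23) + 18 = pos 15 = 'p'
Result: ecdp

ecdp


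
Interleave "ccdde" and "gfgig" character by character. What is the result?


Interleaving "ccdde" and "gfgig":
  Position 0: 'c' from first, 'g' from second => "cg"
  Position 1: 'c' from first, 'f' from second => "cf"
  Position 2: 'd' from first, 'g' from second => "dg"
  Position 3: 'd' from first, 'i' from second => "di"
  Position 4: 'e' from first, 'g' from second => "eg"
Result: cgcfdgdieg

cgcfdgdieg


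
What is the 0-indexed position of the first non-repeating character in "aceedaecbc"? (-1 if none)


Input: aceedaecbc
Character frequencies:
  'a': 2
  'b': 1
  'c': 3
  'd': 1
  'e': 3
Scanning left to right for freq == 1:
  Position 0 ('a'): freq=2, skip
  Position 1 ('c'): freq=3, skip
  Position 2 ('e'): freq=3, skip
  Position 3 ('e'): freq=3, skip
  Position 4 ('d'): unique! => answer = 4

4


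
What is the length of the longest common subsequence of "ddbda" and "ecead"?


LCS of "ddbda" and "ecead"
DP table:
           e    c    e    a    d
      0    0    0    0    0    0
  d   0    0    0    0    0    1
  d   0    0    0    0    0    1
  b   0    0    0    0    0    1
  d   0    0    0    0    0    1
  a   0    0    0    0    1    1
LCS length = dp[5][5] = 1

1


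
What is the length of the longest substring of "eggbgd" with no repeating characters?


Input: "eggbgd"
Sliding window (track last position of each char):
  Position 0 ('e'): window [0,0] length 1 -- new best
  Position 1 ('g'): window [0,1] length 2 -- new best
  Position 2 ('g'): repeat (last at 1), move window start to 2
  Position 2 ('g'): window [2,2] length 1
  Position 3 ('b'): window [2,3] length 2
  Position 4 ('g'): repeat (last at 2), move window start to 3
  Position 4 ('g'): window [3,4] length 2
  Position 5 ('d'): window [3,5] length 3 -- new best
Longest substring with no repeats: "bgd" with length 3

3


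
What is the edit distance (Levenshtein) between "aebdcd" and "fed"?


Computing edit distance: "aebdcd" -> "fed"
DP table:
           f    e    d
      0    1    2    3
  a   1    1    2    3
  e   2    2    1    2
  b   3    3    2    2
  d   4    4    3    2
  c   5    5    4    3
  d   6    6    5    4
Edit distance = dp[6][3] = 4

4


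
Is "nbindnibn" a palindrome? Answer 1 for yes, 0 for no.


Input: nbindnibn
Reversed: nbindnibn
  Compare pos 0 ('n') with pos 8 ('n'): match
  Compare pos 1 ('b') with pos 7 ('b'): match
  Compare pos 2 ('i') with pos 6 ('i'): match
  Compare pos 3 ('n') with pos 5 ('n'): match
Result: palindrome

1


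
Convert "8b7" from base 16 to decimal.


Input: "8b7" in base 16
Positional expansion:
  Digit '8' (value 8) x 16^2 = 2048
  Digit 'b' (value 11) x 16^1 = 176
  Digit '7' (value 7) x 16^0 = 7
Sum = 2231

2231


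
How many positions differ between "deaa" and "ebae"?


Comparing "deaa" and "ebae" position by position:
  Position 0: 'd' vs 'e' => DIFFER
  Position 1: 'e' vs 'b' => DIFFER
  Position 2: 'a' vs 'a' => same
  Position 3: 'a' vs 'e' => DIFFER
Positions that differ: 3

3


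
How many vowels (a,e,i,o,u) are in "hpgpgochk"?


Input: hpgpgochk
Checking each character:
  'h' at position 0: consonant
  'p' at position 1: consonant
  'g' at position 2: consonant
  'p' at position 3: consonant
  'g' at position 4: consonant
  'o' at position 5: vowel (running total: 1)
  'c' at position 6: consonant
  'h' at position 7: consonant
  'k' at position 8: consonant
Total vowels: 1

1


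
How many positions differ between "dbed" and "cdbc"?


Comparing "dbed" and "cdbc" position by position:
  Position 0: 'd' vs 'c' => DIFFER
  Position 1: 'b' vs 'd' => DIFFER
  Position 2: 'e' vs 'b' => DIFFER
  Position 3: 'd' vs 'c' => DIFFER
Positions that differ: 4

4


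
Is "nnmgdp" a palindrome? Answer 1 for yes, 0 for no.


Input: nnmgdp
Reversed: pdgmnn
  Compare pos 0 ('n') with pos 5 ('p'): MISMATCH
  Compare pos 1 ('n') with pos 4 ('d'): MISMATCH
  Compare pos 2 ('m') with pos 3 ('g'): MISMATCH
Result: not a palindrome

0


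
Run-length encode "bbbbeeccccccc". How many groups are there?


Input: bbbbeeccccccc
Scanning for consecutive runs:
  Group 1: 'b' x 4 (positions 0-3)
  Group 2: 'e' x 2 (positions 4-5)
  Group 3: 'c' x 7 (positions 6-12)
Total groups: 3

3


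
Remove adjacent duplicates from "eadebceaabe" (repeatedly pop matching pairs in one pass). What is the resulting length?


Input: eadebceaabe
Stack-based adjacent duplicate removal:
  Read 'e': push. Stack: e
  Read 'a': push. Stack: ea
  Read 'd': push. Stack: ead
  Read 'e': push. Stack: eade
  Read 'b': push. Stack: eadeb
  Read 'c': push. Stack: eadebc
  Read 'e': push. Stack: eadebce
  Read 'a': push. Stack: eadebcea
  Read 'a': matches stack top 'a' => pop. Stack: eadebce
  Read 'b': push. Stack: eadebceb
  Read 'e': push. Stack: eadebcebe
Final stack: "eadebcebe" (length 9)

9


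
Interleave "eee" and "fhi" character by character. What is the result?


Interleaving "eee" and "fhi":
  Position 0: 'e' from first, 'f' from second => "ef"
  Position 1: 'e' from first, 'h' from second => "eh"
  Position 2: 'e' from first, 'i' from second => "ei"
Result: efehei

efehei


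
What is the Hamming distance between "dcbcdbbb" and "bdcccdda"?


Comparing "dcbcdbbb" and "bdcccdda" position by position:
  Position 0: 'd' vs 'b' => differ
  Position 1: 'c' vs 'd' => differ
  Position 2: 'b' vs 'c' => differ
  Position 3: 'c' vs 'c' => same
  Position 4: 'd' vs 'c' => differ
  Position 5: 'b' vs 'd' => differ
  Position 6: 'b' vs 'd' => differ
  Position 7: 'b' vs 'a' => differ
Total differences (Hamming distance): 7

7


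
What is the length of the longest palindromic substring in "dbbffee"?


Input: "dbbffee"
Checking substrings for palindromes:
  [1:3] "bb" (len 2) => palindrome
  [3:5] "ff" (len 2) => palindrome
  [5:7] "ee" (len 2) => palindrome
Longest palindromic substring: "bb" with length 2

2


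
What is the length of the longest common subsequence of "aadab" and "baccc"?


LCS of "aadab" and "baccc"
DP table:
           b    a    c    c    c
      0    0    0    0    0    0
  a   0    0    1    1    1    1
  a   0    0    1    1    1    1
  d   0    0    1    1    1    1
  a   0    0    1    1    1    1
  b   0    1    1    1    1    1
LCS length = dp[5][5] = 1

1


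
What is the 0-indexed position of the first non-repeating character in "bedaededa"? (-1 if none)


Input: bedaededa
Character frequencies:
  'a': 2
  'b': 1
  'd': 3
  'e': 3
Scanning left to right for freq == 1:
  Position 0 ('b'): unique! => answer = 0

0


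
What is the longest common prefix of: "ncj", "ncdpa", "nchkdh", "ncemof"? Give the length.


Words: ncj, ncdpa, nchkdh, ncemof
  Position 0: all 'n' => match
  Position 1: all 'c' => match
  Position 2: ('j', 'd', 'h', 'e') => mismatch, stop
LCP = "nc" (length 2)

2


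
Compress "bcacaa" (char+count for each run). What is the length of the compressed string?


Input: bcacaa
Runs:
  'b' x 1 => "b1"
  'c' x 1 => "c1"
  'a' x 1 => "a1"
  'c' x 1 => "c1"
  'a' x 2 => "a2"
Compressed: "b1c1a1c1a2"
Compressed length: 10

10


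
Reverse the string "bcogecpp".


Input: bcogecpp
Reading characters right to left:
  Position 7: 'p'
  Position 6: 'p'
  Position 5: 'c'
  Position 4: 'e'
  Position 3: 'g'
  Position 2: 'o'
  Position 1: 'c'
  Position 0: 'b'
Reversed: ppcegocb

ppcegocb


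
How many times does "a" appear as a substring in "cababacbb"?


Searching for "a" in "cababacbb"
Scanning each position:
  Position 0: "c" => no
  Position 1: "a" => MATCH
  Position 2: "b" => no
  Position 3: "a" => MATCH
  Position 4: "b" => no
  Position 5: "a" => MATCH
  Position 6: "c" => no
  Position 7: "b" => no
  Position 8: "b" => no
Total occurrences: 3

3


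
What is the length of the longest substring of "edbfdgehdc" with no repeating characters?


Input: "edbfdgehdc"
Sliding window (track last position of each char):
  Position 0 ('e'): window [0,0] length 1 -- new best
  Position 1 ('d'): window [0,1] length 2 -- new best
  Position 2 ('b'): window [0,2] length 3 -- new best
  Position 3 ('f'): window [0,3] length 4 -- new best
  Position 4 ('d'): repeat (last at 1), move window start to 2
  Position 4 ('d'): window [2,4] length 3
  Position 5 ('g'): window [2,5] length 4
  Position 6 ('e'): window [2,6] length 5 -- new best
  Position 7 ('h'): window [2,7] length 6 -- new best
  Position 8 ('d'): repeat (last at 4), move window start to 5
  Position 8 ('d'): window [5,8] length 4
  Position 9 ('c'): window [5,9] length 5
Longest substring with no repeats: "bfdgeh" with length 6

6


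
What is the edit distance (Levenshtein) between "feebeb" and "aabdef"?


Computing edit distance: "feebeb" -> "aabdef"
DP table:
           a    a    b    d    e    f
      0    1    2    3    4    5    6
  f   1    1    2    3    4    5    5
  e   2    2    2    3    4    4    5
  e   3    3    3    3    4    4    5
  b   4    4    4    3    4    5    5
  e   5    5    5    4    4    4    5
  b   6    6    6    5    5    5    5
Edit distance = dp[6][6] = 5

5


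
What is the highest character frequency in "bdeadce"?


Input: bdeadce
Character counts:
  'a': 1
  'b': 1
  'c': 1
  'd': 2
  'e': 2
Maximum frequency: 2

2


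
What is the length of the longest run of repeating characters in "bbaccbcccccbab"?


Input: "bbaccbcccccbab"
Scanning for longest run:
  Position 1 ('b'): continues run of 'b', length=2
  Position 2 ('a'): new char, reset run to 1
  Position 3 ('c'): new char, reset run to 1
  Position 4 ('c'): continues run of 'c', length=2
  Position 5 ('b'): new char, reset run to 1
  Position 6 ('c'): new char, reset run to 1
  Position 7 ('c'): continues run of 'c', length=2
  Position 8 ('c'): continues run of 'c', length=3
  Position 9 ('c'): continues run of 'c', length=4
  Position 10 ('c'): continues run of 'c', length=5
  Position 11 ('b'): new char, reset run to 1
  Position 12 ('a'): new char, reset run to 1
  Position 13 ('b'): new char, reset run to 1
Longest run: 'c' with length 5

5


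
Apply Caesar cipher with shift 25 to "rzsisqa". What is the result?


Caesar cipher: shift "rzsisqa" by 25
  'r' (pos 17) + 25 = pos 16 = 'q'
  'z' (pos 25) + 25 = pos 24 = 'y'
  's' (pos 18) + 25 = pos 17 = 'r'
  'i' (pos 8) + 25 = pos 7 = 'h'
  's' (pos 18) + 25 = pos 17 = 'r'
  'q' (pos 16) + 25 = pos 15 = 'p'
  'a' (pos 0) + 25 = pos 25 = 'z'
Result: qyrhrpz

qyrhrpz


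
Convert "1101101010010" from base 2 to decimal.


Input: "1101101010010" in base 2
Positional expansion:
  Digit '1' (value 1) x 2^12 = 4096
  Digit '1' (value 1) x 2^11 = 2048
  Digit '0' (value 0) x 2^10 = 0
  Digit '1' (value 1) x 2^9 = 512
  Digit '1' (value 1) x 2^8 = 256
  Digit '0' (value 0) x 2^7 = 0
  Digit '1' (value 1) x 2^6 = 64
  Digit '0' (value 0) x 2^5 = 0
  Digit '1' (value 1) x 2^4 = 16
  Digit '0' (value 0) x 2^3 = 0
  Digit '0' (value 0) x 2^2 = 0
  Digit '1' (value 1) x 2^1 = 2
  Digit '0' (value 0) x 2^0 = 0
Sum = 6994

6994


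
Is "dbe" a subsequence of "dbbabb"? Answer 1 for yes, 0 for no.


Check if "dbe" is a subsequence of "dbbabb"
Greedy scan:
  Position 0 ('d'): matches sub[0] = 'd'
  Position 1 ('b'): matches sub[1] = 'b'
  Position 2 ('b'): no match needed
  Position 3 ('a'): no match needed
  Position 4 ('b'): no match needed
  Position 5 ('b'): no match needed
Only matched 2/3 characters => not a subsequence

0


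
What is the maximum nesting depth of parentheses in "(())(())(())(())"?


Input: "(())(())(())(())"
Tracking depth:
  Position 0 '(': depth becomes 1
  Position 1 '(': depth becomes 2
  Position 2 ')': depth becomes 1
  Position 3 ')': depth becomes 0
  Position 4 '(': depth becomes 1
  Position 5 '(': depth becomes 2
  Position 6 ')': depth becomes 1
  Position 7 ')': depth becomes 0
  Position 8 '(': depth becomes 1
  Position 9 '(': depth becomes 2
  Position 10 ')': depth becomes 1
  Position 11 ')': depth becomes 0
  Position 12 '(': depth becomes 1
  Position 13 '(': depth becomes 2
  Position 14 ')': depth becomes 1
  Position 15 ')': depth becomes 0
Maximum depth reached: 2

2


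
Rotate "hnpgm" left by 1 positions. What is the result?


Input: "hnpgm", rotate left by 1
First 1 characters: "h"
Remaining characters: "npgm"
Concatenate remaining + first: "npgm" + "h" = "npgmh"

npgmh


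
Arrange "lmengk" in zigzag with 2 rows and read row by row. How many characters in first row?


Zigzag "lmengk" into 2 rows:
Placing characters:
  'l' => row 0
  'm' => row 1
  'e' => row 0
  'n' => row 1
  'g' => row 0
  'k' => row 1
Rows:
  Row 0: "leg"
  Row 1: "mnk"
First row length: 3

3


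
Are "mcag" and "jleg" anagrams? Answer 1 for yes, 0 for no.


Strings: "mcag", "jleg"
Sorted first:  acgm
Sorted second: egjl
Differ at position 0: 'a' vs 'e' => not anagrams

0


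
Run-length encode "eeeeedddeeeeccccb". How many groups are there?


Input: eeeeedddeeeeccccb
Scanning for consecutive runs:
  Group 1: 'e' x 5 (positions 0-4)
  Group 2: 'd' x 3 (positions 5-7)
  Group 3: 'e' x 4 (positions 8-11)
  Group 4: 'c' x 4 (positions 12-15)
  Group 5: 'b' x 1 (positions 16-16)
Total groups: 5

5


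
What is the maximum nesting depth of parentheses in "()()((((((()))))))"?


Input: "()()((((((()))))))"
Tracking depth:
  Position 0 '(': depth becomes 1
  Position 1 ')': depth becomes 0
  Position 2 '(': depth becomes 1
  Position 3 ')': depth becomes 0
  Position 4 '(': depth becomes 1
  Position 5 '(': depth becomes 2
  Position 6 '(': depth becomes 3
  Position 7 '(': depth becomes 4
  Position 8 '(': depth becomes 5
  Position 9 '(': depth becomes 6
  Position 10 '(': depth becomes 7
  Position 11 ')': depth becomes 6
  Position 12 ')': depth becomes 5
  Position 13 ')': depth becomes 4
  Position 14 ')': depth becomes 3
  Position 15 ')': depth becomes 2
  Position 16 ')': depth becomes 1
  Position 17 ')': depth becomes 0
Maximum depth reached: 7

7


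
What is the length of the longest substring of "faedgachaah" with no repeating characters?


Input: "faedgachaah"
Sliding window (track last position of each char):
  Position 0 ('f'): window [0,0] length 1 -- new best
  Position 1 ('a'): window [0,1] length 2 -- new best
  Position 2 ('e'): window [0,2] length 3 -- new best
  Position 3 ('d'): window [0,3] length 4 -- new best
  Position 4 ('g'): window [0,4] length 5 -- new best
  Position 5 ('a'): repeat (last at 1), move window start to 2
  Position 5 ('a'): window [2,5] length 4
  Position 6 ('c'): window [2,6] length 5
  Position 7 ('h'): window [2,7] length 6 -- new best
  Position 8 ('a'): repeat (last at 5), move window start to 6
  Position 8 ('a'): window [6,8] length 3
  Position 9 ('a'): repeat (last at 8), move window start to 9
  Position 9 ('a'): window [9,9] length 1
  Position 10 ('h'): window [9,10] length 2
Longest substring with no repeats: "edgach" with length 6

6


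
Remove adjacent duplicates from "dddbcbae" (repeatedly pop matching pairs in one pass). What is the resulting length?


Input: dddbcbae
Stack-based adjacent duplicate removal:
  Read 'd': push. Stack: d
  Read 'd': matches stack top 'd' => pop. Stack: (empty)
  Read 'd': push. Stack: d
  Read 'b': push. Stack: db
  Read 'c': push. Stack: dbc
  Read 'b': push. Stack: dbcb
  Read 'a': push. Stack: dbcba
  Read 'e': push. Stack: dbcbae
Final stack: "dbcbae" (length 6)

6


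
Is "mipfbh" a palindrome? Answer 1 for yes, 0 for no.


Input: mipfbh
Reversed: hbfpim
  Compare pos 0 ('m') with pos 5 ('h'): MISMATCH
  Compare pos 1 ('i') with pos 4 ('b'): MISMATCH
  Compare pos 2 ('p') with pos 3 ('f'): MISMATCH
Result: not a palindrome

0


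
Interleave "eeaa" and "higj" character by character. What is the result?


Interleaving "eeaa" and "higj":
  Position 0: 'e' from first, 'h' from second => "eh"
  Position 1: 'e' from first, 'i' from second => "ei"
  Position 2: 'a' from first, 'g' from second => "ag"
  Position 3: 'a' from first, 'j' from second => "aj"
Result: eheiagaj

eheiagaj


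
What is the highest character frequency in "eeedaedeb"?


Input: eeedaedeb
Character counts:
  'a': 1
  'b': 1
  'd': 2
  'e': 5
Maximum frequency: 5

5


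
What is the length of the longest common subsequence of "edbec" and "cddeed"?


LCS of "edbec" and "cddeed"
DP table:
           c    d    d    e    e    d
      0    0    0    0    0    0    0
  e   0    0    0    0    1    1    1
  d   0    0    1    1    1    1    2
  b   0    0    1    1    1    1    2
  e   0    0    1    1    2    2    2
  c   0    1    1    1    2    2    2
LCS length = dp[5][6] = 2

2


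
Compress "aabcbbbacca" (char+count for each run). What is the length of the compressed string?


Input: aabcbbbacca
Runs:
  'a' x 2 => "a2"
  'b' x 1 => "b1"
  'c' x 1 => "c1"
  'b' x 3 => "b3"
  'a' x 1 => "a1"
  'c' x 2 => "c2"
  'a' x 1 => "a1"
Compressed: "a2b1c1b3a1c2a1"
Compressed length: 14

14


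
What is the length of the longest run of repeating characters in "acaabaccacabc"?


Input: "acaabaccacabc"
Scanning for longest run:
  Position 1 ('c'): new char, reset run to 1
  Position 2 ('a'): new char, reset run to 1
  Position 3 ('a'): continues run of 'a', length=2
  Position 4 ('b'): new char, reset run to 1
  Position 5 ('a'): new char, reset run to 1
  Position 6 ('c'): new char, reset run to 1
  Position 7 ('c'): continues run of 'c', length=2
  Position 8 ('a'): new char, reset run to 1
  Position 9 ('c'): new char, reset run to 1
  Position 10 ('a'): new char, reset run to 1
  Position 11 ('b'): new char, reset run to 1
  Position 12 ('c'): new char, reset run to 1
Longest run: 'a' with length 2

2


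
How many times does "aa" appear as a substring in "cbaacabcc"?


Searching for "aa" in "cbaacabcc"
Scanning each position:
  Position 0: "cb" => no
  Position 1: "ba" => no
  Position 2: "aa" => MATCH
  Position 3: "ac" => no
  Position 4: "ca" => no
  Position 5: "ab" => no
  Position 6: "bc" => no
  Position 7: "cc" => no
Total occurrences: 1

1


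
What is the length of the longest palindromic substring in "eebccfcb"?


Input: "eebccfcb"
Checking substrings for palindromes:
  [4:7] "cfc" (len 3) => palindrome
  [0:2] "ee" (len 2) => palindrome
  [3:5] "cc" (len 2) => palindrome
Longest palindromic substring: "cfc" with length 3

3


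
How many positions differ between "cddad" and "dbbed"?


Comparing "cddad" and "dbbed" position by position:
  Position 0: 'c' vs 'd' => DIFFER
  Position 1: 'd' vs 'b' => DIFFER
  Position 2: 'd' vs 'b' => DIFFER
  Position 3: 'a' vs 'e' => DIFFER
  Position 4: 'd' vs 'd' => same
Positions that differ: 4

4


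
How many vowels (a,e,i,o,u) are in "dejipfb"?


Input: dejipfb
Checking each character:
  'd' at position 0: consonant
  'e' at position 1: vowel (running total: 1)
  'j' at position 2: consonant
  'i' at position 3: vowel (running total: 2)
  'p' at position 4: consonant
  'f' at position 5: consonant
  'b' at position 6: consonant
Total vowels: 2

2


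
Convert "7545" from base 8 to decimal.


Input: "7545" in base 8
Positional expansion:
  Digit '7' (value 7) x 8^3 = 3584
  Digit '5' (value 5) x 8^2 = 320
  Digit '4' (value 4) x 8^1 = 32
  Digit '5' (value 5) x 8^0 = 5
Sum = 3941

3941


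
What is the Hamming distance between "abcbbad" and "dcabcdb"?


Comparing "abcbbad" and "dcabcdb" position by position:
  Position 0: 'a' vs 'd' => differ
  Position 1: 'b' vs 'c' => differ
  Position 2: 'c' vs 'a' => differ
  Position 3: 'b' vs 'b' => same
  Position 4: 'b' vs 'c' => differ
  Position 5: 'a' vs 'd' => differ
  Position 6: 'd' vs 'b' => differ
Total differences (Hamming distance): 6

6


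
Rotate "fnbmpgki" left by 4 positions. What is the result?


Input: "fnbmpgki", rotate left by 4
First 4 characters: "fnbm"
Remaining characters: "pgki"
Concatenate remaining + first: "pgki" + "fnbm" = "pgkifnbm"

pgkifnbm


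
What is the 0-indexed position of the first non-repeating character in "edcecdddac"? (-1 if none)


Input: edcecdddac
Character frequencies:
  'a': 1
  'c': 3
  'd': 4
  'e': 2
Scanning left to right for freq == 1:
  Position 0 ('e'): freq=2, skip
  Position 1 ('d'): freq=4, skip
  Position 2 ('c'): freq=3, skip
  Position 3 ('e'): freq=2, skip
  Position 4 ('c'): freq=3, skip
  Position 5 ('d'): freq=4, skip
  Position 6 ('d'): freq=4, skip
  Position 7 ('d'): freq=4, skip
  Position 8 ('a'): unique! => answer = 8

8


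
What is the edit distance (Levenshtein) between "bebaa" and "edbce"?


Computing edit distance: "bebaa" -> "edbce"
DP table:
           e    d    b    c    e
      0    1    2    3    4    5
  b   1    1    2    2    3    4
  e   2    1    2    3    3    3
  b   3    2    2    2    3    4
  a   4    3    3    3    3    4
  a   5    4    4    4    4    4
Edit distance = dp[5][5] = 4

4


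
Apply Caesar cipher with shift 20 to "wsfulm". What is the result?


Caesar cipher: shift "wsfulm" by 20
  'w' (pos 22) + 20 = pos 16 = 'q'
  's' (pos 18) + 20 = pos 12 = 'm'
  'f' (pos 5) + 20 = pos 25 = 'z'
  'u' (pos 20) + 20 = pos 14 = 'o'
  'l' (pos 11) + 20 = pos 5 = 'f'
  'm' (pos 12) + 20 = pos 6 = 'g'
Result: qmzofg

qmzofg


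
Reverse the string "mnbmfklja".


Input: mnbmfklja
Reading characters right to left:
  Position 8: 'a'
  Position 7: 'j'
  Position 6: 'l'
  Position 5: 'k'
  Position 4: 'f'
  Position 3: 'm'
  Position 2: 'b'
  Position 1: 'n'
  Position 0: 'm'
Reversed: ajlkfmbnm

ajlkfmbnm


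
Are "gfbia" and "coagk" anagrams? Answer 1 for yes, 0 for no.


Strings: "gfbia", "coagk"
Sorted first:  abfgi
Sorted second: acgko
Differ at position 1: 'b' vs 'c' => not anagrams

0


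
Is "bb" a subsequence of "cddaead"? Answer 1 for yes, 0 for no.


Check if "bb" is a subsequence of "cddaead"
Greedy scan:
  Position 0 ('c'): no match needed
  Position 1 ('d'): no match needed
  Position 2 ('d'): no match needed
  Position 3 ('a'): no match needed
  Position 4 ('e'): no match needed
  Position 5 ('a'): no match needed
  Position 6 ('d'): no match needed
Only matched 0/2 characters => not a subsequence

0


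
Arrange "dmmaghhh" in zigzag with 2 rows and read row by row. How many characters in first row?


Zigzag "dmmaghhh" into 2 rows:
Placing characters:
  'd' => row 0
  'm' => row 1
  'm' => row 0
  'a' => row 1
  'g' => row 0
  'h' => row 1
  'h' => row 0
  'h' => row 1
Rows:
  Row 0: "dmgh"
  Row 1: "mahh"
First row length: 4

4


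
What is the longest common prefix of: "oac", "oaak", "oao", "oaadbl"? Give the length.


Words: oac, oaak, oao, oaadbl
  Position 0: all 'o' => match
  Position 1: all 'a' => match
  Position 2: ('c', 'a', 'o', 'a') => mismatch, stop
LCP = "oa" (length 2)

2


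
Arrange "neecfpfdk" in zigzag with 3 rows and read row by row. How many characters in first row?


Zigzag "neecfpfdk" into 3 rows:
Placing characters:
  'n' => row 0
  'e' => row 1
  'e' => row 2
  'c' => row 1
  'f' => row 0
  'p' => row 1
  'f' => row 2
  'd' => row 1
  'k' => row 0
Rows:
  Row 0: "nfk"
  Row 1: "ecpd"
  Row 2: "ef"
First row length: 3

3


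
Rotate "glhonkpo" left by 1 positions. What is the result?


Input: "glhonkpo", rotate left by 1
First 1 characters: "g"
Remaining characters: "lhonkpo"
Concatenate remaining + first: "lhonkpo" + "g" = "lhonkpog"

lhonkpog


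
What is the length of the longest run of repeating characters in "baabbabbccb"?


Input: "baabbabbccb"
Scanning for longest run:
  Position 1 ('a'): new char, reset run to 1
  Position 2 ('a'): continues run of 'a', length=2
  Position 3 ('b'): new char, reset run to 1
  Position 4 ('b'): continues run of 'b', length=2
  Position 5 ('a'): new char, reset run to 1
  Position 6 ('b'): new char, reset run to 1
  Position 7 ('b'): continues run of 'b', length=2
  Position 8 ('c'): new char, reset run to 1
  Position 9 ('c'): continues run of 'c', length=2
  Position 10 ('b'): new char, reset run to 1
Longest run: 'a' with length 2

2


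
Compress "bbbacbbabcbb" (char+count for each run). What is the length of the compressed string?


Input: bbbacbbabcbb
Runs:
  'b' x 3 => "b3"
  'a' x 1 => "a1"
  'c' x 1 => "c1"
  'b' x 2 => "b2"
  'a' x 1 => "a1"
  'b' x 1 => "b1"
  'c' x 1 => "c1"
  'b' x 2 => "b2"
Compressed: "b3a1c1b2a1b1c1b2"
Compressed length: 16

16


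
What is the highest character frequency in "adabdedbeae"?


Input: adabdedbeae
Character counts:
  'a': 3
  'b': 2
  'd': 3
  'e': 3
Maximum frequency: 3

3


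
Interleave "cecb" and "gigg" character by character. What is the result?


Interleaving "cecb" and "gigg":
  Position 0: 'c' from first, 'g' from second => "cg"
  Position 1: 'e' from first, 'i' from second => "ei"
  Position 2: 'c' from first, 'g' from second => "cg"
  Position 3: 'b' from first, 'g' from second => "bg"
Result: cgeicgbg

cgeicgbg


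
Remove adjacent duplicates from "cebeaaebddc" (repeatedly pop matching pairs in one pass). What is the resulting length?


Input: cebeaaebddc
Stack-based adjacent duplicate removal:
  Read 'c': push. Stack: c
  Read 'e': push. Stack: ce
  Read 'b': push. Stack: ceb
  Read 'e': push. Stack: cebe
  Read 'a': push. Stack: cebea
  Read 'a': matches stack top 'a' => pop. Stack: cebe
  Read 'e': matches stack top 'e' => pop. Stack: ceb
  Read 'b': matches stack top 'b' => pop. Stack: ce
  Read 'd': push. Stack: ced
  Read 'd': matches stack top 'd' => pop. Stack: ce
  Read 'c': push. Stack: cec
Final stack: "cec" (length 3)

3


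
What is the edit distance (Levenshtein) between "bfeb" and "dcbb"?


Computing edit distance: "bfeb" -> "dcbb"
DP table:
           d    c    b    b
      0    1    2    3    4
  b   1    1    2    2    3
  f   2    2    2    3    3
  e   3    3    3    3    4
  b   4    4    4    3    3
Edit distance = dp[4][4] = 3

3
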